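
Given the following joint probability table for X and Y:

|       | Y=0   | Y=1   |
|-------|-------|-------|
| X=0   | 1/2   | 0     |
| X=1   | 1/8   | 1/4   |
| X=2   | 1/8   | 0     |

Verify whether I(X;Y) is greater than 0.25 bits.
Marginal P(X) (row sums):
  P(X=0) = 1/2 + 0 = 1/2
  P(X=1) = 1/8 + 1/4 = 3/8
  P(X=2) = 1/8 + 0 = 1/8
Marginal P(Y) (column sums):
  P(Y=0) = 1/2 + 1/8 + 1/8 = 3/4
  P(Y=1) = 0 + 1/4 + 0 = 1/4

H(X) = -[(1/2)·log₂(1/2) + (3/8)·log₂(3/8) + (1/8)·log₂(1/8)]
  = 0.5000 + 0.5306 + 0.3750
  = 1.4056 bits
H(Y) = -[(3/4)·log₂(3/4) + (1/4)·log₂(1/4)]
  = 0.3113 + 0.5000
  = 0.8113 bits
H(X,Y) = -[(1/2)·log₂(1/2) + (1/8)·log₂(1/8) + (1/4)·log₂(1/4) + (1/8)·log₂(1/8)]
  = 0.5000 + 0.3750 + 0.5000 + 0.3750
  = 1.7500 bits

I(X;Y) = H(X) + H(Y) - H(X,Y)
  = 1.4056 + 0.8113 - 1.7500
  = 0.4669 bits

Yes. I(X;Y) = 0.4669 bits, which is > 0.25 bits.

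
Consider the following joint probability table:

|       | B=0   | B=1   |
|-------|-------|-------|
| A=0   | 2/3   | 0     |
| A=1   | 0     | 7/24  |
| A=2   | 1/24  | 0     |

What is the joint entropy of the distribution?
H(A,B) = -Σ P(A,B) log₂ P(A,B), summed over the non-zero cells:
H(A,B) = -[(2/3)·log₂(2/3) + (7/24)·log₂(7/24) + (1/24)·log₂(1/24)]
  = 0.3900 + 0.5185 + 0.1910
  = 1.0995 bits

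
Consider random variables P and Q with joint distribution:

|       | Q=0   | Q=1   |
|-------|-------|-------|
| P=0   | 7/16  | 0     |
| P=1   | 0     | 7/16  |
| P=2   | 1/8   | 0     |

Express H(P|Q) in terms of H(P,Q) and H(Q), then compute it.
H(P|Q) = H(P,Q) - H(Q)

Marginal P(Q) (column sums):
  P(Q=0) = 7/16 + 0 + 1/8 = 9/16
  P(Q=1) = 0 + 7/16 + 0 = 7/16

H(P,Q) = -[(7/16)·log₂(7/16) + (7/16)·log₂(7/16) + (1/8)·log₂(1/8)]
  = 0.5218 + 0.5218 + 0.3750
  = 1.4186 bits
H(Q) = -[(9/16)·log₂(9/16) + (7/16)·log₂(7/16)]
  = 0.4669 + 0.5218
  = 0.9887 bits

H(P|Q) = 1.4186 - 0.9887 = 0.4299 bits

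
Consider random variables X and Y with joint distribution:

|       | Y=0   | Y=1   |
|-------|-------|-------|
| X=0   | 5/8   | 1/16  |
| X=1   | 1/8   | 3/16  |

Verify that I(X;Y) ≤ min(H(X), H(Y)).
Marginal P(X) (row sums):
  P(X=0) = 5/8 + 1/16 = 11/16
  P(X=1) = 1/8 + 3/16 = 5/16
Marginal P(Y) (column sums):
  P(Y=0) = 5/8 + 1/8 = 3/4
  P(Y=1) = 1/16 + 3/16 = 1/4

H(X) = -[(11/16)·log₂(11/16) + (5/16)·log₂(5/16)]
  = 0.3716 + 0.5244
  = 0.8960 bits
H(Y) = -[(3/4)·log₂(3/4) + (1/4)·log₂(1/4)]
  = 0.3113 + 0.5000
  = 0.8113 bits
H(X,Y) = -[(5/8)·log₂(5/8) + (1/16)·log₂(1/16) + (1/8)·log₂(1/8) + (3/16)·log₂(3/16)]
  = 0.4238 + 0.2500 + 0.3750 + 0.4528
  = 1.5016 bits

I(X;Y) = H(X) + H(Y) - H(X,Y)
  = 0.8960 + 0.8113 - 1.5016
  = 0.2057 bits

min(H(X), H(Y)) = min(0.8960, 0.8113) = 0.8113 bits
Since 0.2057 ≤ 0.8113, the bound is satisfied ✓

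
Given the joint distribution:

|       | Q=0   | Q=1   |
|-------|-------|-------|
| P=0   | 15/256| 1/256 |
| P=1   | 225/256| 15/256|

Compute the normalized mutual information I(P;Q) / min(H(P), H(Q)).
Marginal P(P) (row sums):
  P(P=0) = 15/256 + 1/256 = 1/16
  P(P=1) = 225/256 + 15/256 = 15/16
Marginal P(Q) (column sums):
  P(Q=0) = 15/256 + 225/256 = 15/16
  P(Q=1) = 1/256 + 15/256 = 1/16

H(P) = -[(1/16)·log₂(1/16) + (15/16)·log₂(15/16)]
  = 0.2500 + 0.0873
  = 0.3373 bits
H(Q) = -[(15/16)·log₂(15/16) + (1/16)·log₂(1/16)]
  = 0.0873 + 0.2500
  = 0.3373 bits
H(P,Q) = -[(15/256)·log₂(15/256) + (1/256)·log₂(1/256) + (225/256)·log₂(225/256) + (15/256)·log₂(15/256)]
  = 0.2398 + 0.0313 + 0.1637 + 0.2398
  = 0.6746 bits

I(P;Q) = H(P) + H(Q) - H(P,Q)
  = 0.3373 + 0.3373 - 0.6746
  = 0.0000 bits

min(H(P), H(Q)) = min(0.3373, 0.3373) = 0.3373 bits
Normalized MI = 0.0000 / 0.3373 = 0.0000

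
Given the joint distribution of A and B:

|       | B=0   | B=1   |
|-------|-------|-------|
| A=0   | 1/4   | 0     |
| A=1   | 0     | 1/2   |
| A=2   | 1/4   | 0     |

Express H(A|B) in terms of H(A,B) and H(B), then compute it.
H(A|B) = H(A,B) - H(B)

Marginal P(B) (column sums):
  P(B=0) = 1/4 + 0 + 1/4 = 1/2
  P(B=1) = 0 + 1/2 + 0 = 1/2

H(A,B) = -[(1/4)·log₂(1/4) + (1/2)·log₂(1/2) + (1/4)·log₂(1/4)]
  = 0.5000 + 0.5000 + 0.5000
  = 1.5000 bits
H(B) = -[(1/2)·log₂(1/2) + (1/2)·log₂(1/2)]
  = 0.5000 + 0.5000
  = 1.0000 bits

H(A|B) = 1.5000 - 1.0000 = 0.5000 bits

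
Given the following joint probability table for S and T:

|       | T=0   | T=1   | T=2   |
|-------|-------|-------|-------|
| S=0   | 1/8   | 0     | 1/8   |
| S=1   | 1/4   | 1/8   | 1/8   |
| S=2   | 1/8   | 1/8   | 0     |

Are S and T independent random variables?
Marginal P(S) (row sums):
  P(S=0) = 1/8 + 0 + 1/8 = 1/4
  P(S=1) = 1/4 + 1/8 + 1/8 = 1/2
  P(S=2) = 1/8 + 1/8 + 0 = 1/4
Marginal P(T) (column sums):
  P(T=0) = 1/8 + 1/4 + 1/8 = 1/2
  P(T=1) = 0 + 1/8 + 1/8 = 1/4
  P(T=2) = 1/8 + 1/8 + 0 = 1/4

S and T are independent iff P(S=i,T=j) = P(S=i)·P(T=j) for every cell.
  P(S=0)·P(T=1) = 1/4 × 1/4 = 1/16, but P(S=0,T=1) = 0 ✗

No, S and T are not independent. Quantitatively, I(S;T) > 0:

H(S) = -[(1/4)·log₂(1/4) + (1/2)·log₂(1/2) + (1/4)·log₂(1/4)]
  = 0.5000 + 0.5000 + 0.5000
  = 1.5000 bits
H(T) = -[(1/2)·log₂(1/2) + (1/4)·log₂(1/4) + (1/4)·log₂(1/4)]
  = 0.5000 + 0.5000 + 0.5000
  = 1.5000 bits
H(S,T) = -[(1/8)·log₂(1/8) + (1/8)·log₂(1/8) + (1/4)·log₂(1/4) + (1/8)·log₂(1/8) + (1/8)·log₂(1/8) + (1/8)·log₂(1/8) + (1/8)·log₂(1/8)]
  = 0.3750 + 0.3750 + 0.5000 + 0.3750 + 0.3750 + 0.3750 + 0.3750
  = 2.7500 bits
I(S;T) = H(S) + H(T) - H(S,T) = 1.5000 + 1.5000 - 2.7500 = 0.2500 bits > 0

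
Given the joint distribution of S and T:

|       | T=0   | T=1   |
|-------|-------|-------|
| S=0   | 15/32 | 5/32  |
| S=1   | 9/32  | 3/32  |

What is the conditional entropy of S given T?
Marginal P(T) (column sums):
  P(T=0) = 15/32 + 9/32 = 3/4
  P(T=1) = 5/32 + 3/32 = 1/4

H(S|T) = -Σ P(S,T)·log₂ P(S|T), where P(S|T) = P(S,T) / P(T)
  (S=0,T=0): P(S|T) = (15/32)/(3/4) = 5/8;  -(15/32)·log₂(5/8) = 0.3178
  (S=0,T=1): P(S|T) = (5/32)/(1/4) = 5/8;  -(5/32)·log₂(5/8) = 0.1059
  (S=1,T=0): P(S|T) = (9/32)/(3/4) = 3/8;  -(9/32)·log₂(3/8) = 0.3980
  (S=1,T=1): P(S|T) = (3/32)/(1/4) = 3/8;  -(3/32)·log₂(3/8) = 0.1327
H(S|T) = 0.3178 + 0.1059 + 0.3980 + 0.1327
  = 0.9544 bits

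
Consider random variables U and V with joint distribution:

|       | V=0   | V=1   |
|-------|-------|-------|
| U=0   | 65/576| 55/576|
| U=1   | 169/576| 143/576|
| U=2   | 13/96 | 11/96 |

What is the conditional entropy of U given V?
Marginal P(V) (column sums):
  P(V=0) = 65/576 + 169/576 + 13/96 = 13/24
  P(V=1) = 55/576 + 143/576 + 11/96 = 11/24

H(U|V) = -Σ P(U,V)·log₂ P(U|V), where P(U|V) = P(U,V) / P(V)
  (U=0,V=0): P(U|V) = (65/576)/(13/24) = 5/24;  -(65/576)·log₂(5/24) = 0.2554
  (U=0,V=1): P(U|V) = (55/576)/(11/24) = 5/24;  -(55/576)·log₂(5/24) = 0.2161
  (U=1,V=0): P(U|V) = (169/576)/(13/24) = 13/24;  -(169/576)·log₂(13/24) = 0.2595
  (U=1,V=1): P(U|V) = (143/576)/(11/24) = 13/24;  -(143/576)·log₂(13/24) = 0.2196
  (U=2,V=0): P(U|V) = (13/96)/(13/24) = 1/4;  -(13/96)·log₂(1/4) = 0.2708
  (U=2,V=1): P(U|V) = (11/96)/(11/24) = 1/4;  -(11/96)·log₂(1/4) = 0.2292
H(U|V) = 0.2554 + 0.2161 + 0.2595 + 0.2196 + 0.2708 + 0.2292
  = 1.4506 bits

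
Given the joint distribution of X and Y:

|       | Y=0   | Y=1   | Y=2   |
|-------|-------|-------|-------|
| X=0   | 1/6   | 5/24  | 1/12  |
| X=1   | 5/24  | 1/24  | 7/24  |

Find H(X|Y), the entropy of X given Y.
Marginal P(Y) (column sums):
  P(Y=0) = 1/6 + 5/24 = 3/8
  P(Y=1) = 5/24 + 1/24 = 1/4
  P(Y=2) = 1/12 + 7/24 = 3/8

H(X|Y) = -Σ P(X,Y)·log₂ P(X|Y), where P(X|Y) = P(X,Y) / P(Y)
  (X=0,Y=0): P(X|Y) = (1/6)/(3/8) = 4/9;  -(1/6)·log₂(4/9) = 0.1950
  (X=0,Y=1): P(X|Y) = (5/24)/(1/4) = 5/6;  -(5/24)·log₂(5/6) = 0.0548
  (X=0,Y=2): P(X|Y) = (1/12)/(3/8) = 2/9;  -(1/12)·log₂(2/9) = 0.1808
  (X=1,Y=0): P(X|Y) = (5/24)/(3/8) = 5/9;  -(5/24)·log₂(5/9) = 0.1767
  (X=1,Y=1): P(X|Y) = (1/24)/(1/4) = 1/6;  -(1/24)·log₂(1/6) = 0.1077
  (X=1,Y=2): P(X|Y) = (7/24)/(3/8) = 7/9;  -(7/24)·log₂(7/9) = 0.1057
H(X|Y) = 0.1950 + 0.0548 + 0.1808 + 0.1767 + 0.1077 + 0.1057
  = 0.8207 bits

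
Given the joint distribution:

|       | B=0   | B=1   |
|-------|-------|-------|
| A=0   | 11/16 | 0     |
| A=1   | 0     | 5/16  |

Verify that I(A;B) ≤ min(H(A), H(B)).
Marginal P(A) (row sums):
  P(A=0) = 11/16 + 0 = 11/16
  P(A=1) = 0 + 5/16 = 5/16
Marginal P(B) (column sums):
  P(B=0) = 11/16 + 0 = 11/16
  P(B=1) = 0 + 5/16 = 5/16

H(A) = -[(11/16)·log₂(11/16) + (5/16)·log₂(5/16)]
  = 0.3716 + 0.5244
  = 0.8960 bits
H(B) = -[(11/16)·log₂(11/16) + (5/16)·log₂(5/16)]
  = 0.3716 + 0.5244
  = 0.8960 bits
H(A,B) = -[(11/16)·log₂(11/16) + (5/16)·log₂(5/16)]
  = 0.3716 + 0.5244
  = 0.8960 bits

I(A;B) = H(A) + H(B) - H(A,B)
  = 0.8960 + 0.8960 - 0.8960
  = 0.8960 bits

min(H(A), H(B)) = min(0.8960, 0.8960) = 0.8960 bits
Since 0.8960 ≤ 0.8960, the bound is satisfied ✓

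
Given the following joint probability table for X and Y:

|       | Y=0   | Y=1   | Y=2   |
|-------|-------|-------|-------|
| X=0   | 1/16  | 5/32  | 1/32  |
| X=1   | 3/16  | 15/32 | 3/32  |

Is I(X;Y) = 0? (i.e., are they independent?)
Marginal P(X) (row sums):
  P(X=0) = 1/16 + 5/32 + 1/32 = 1/4
  P(X=1) = 3/16 + 15/32 + 3/32 = 3/4
Marginal P(Y) (column sums):
  P(Y=0) = 1/16 + 3/16 = 1/4
  P(Y=1) = 5/32 + 15/32 = 5/8
  P(Y=2) = 1/32 + 3/32 = 1/8

X and Y are independent iff P(X=i,Y=j) = P(X=i)·P(Y=j) for every cell.
  P(X=0)·P(Y=0) = 1/4 × 1/4 = 1/16 = P(X=0,Y=0) ✓
  P(X=0)·P(Y=1) = 1/4 × 5/8 = 5/32 = P(X=0,Y=1) ✓
  P(X=0)·P(Y=2) = 1/4 × 1/8 = 1/32 = P(X=0,Y=2) ✓
  P(X=1)·P(Y=0) = 3/4 × 1/4 = 3/16 = P(X=1,Y=0) ✓
  P(X=1)·P(Y=1) = 3/4 × 5/8 = 15/32 = P(X=1,Y=1) ✓
  P(X=1)·P(Y=2) = 3/4 × 1/8 = 3/32 = P(X=1,Y=2) ✓

Yes, X and Y are independent: every cell factors, so I(X;Y) = 0 bits.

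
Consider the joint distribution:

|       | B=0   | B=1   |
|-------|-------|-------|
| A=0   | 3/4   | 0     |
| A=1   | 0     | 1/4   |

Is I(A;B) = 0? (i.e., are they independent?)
Marginal P(A) (row sums):
  P(A=0) = 3/4 + 0 = 3/4
  P(A=1) = 0 + 1/4 = 1/4
Marginal P(B) (column sums):
  P(B=0) = 3/4 + 0 = 3/4
  P(B=1) = 0 + 1/4 = 1/4

A and B are independent iff P(A=i,B=j) = P(A=i)·P(B=j) for every cell.
  P(A=0)·P(B=0) = 3/4 × 3/4 = 9/16, but P(A=0,B=0) = 3/4 ✗

No, A and B are not independent. Quantitatively, I(A;B) > 0:

H(A) = -[(3/4)·log₂(3/4) + (1/4)·log₂(1/4)]
  = 0.3113 + 0.5000
  = 0.8113 bits
H(B) = -[(3/4)·log₂(3/4) + (1/4)·log₂(1/4)]
  = 0.3113 + 0.5000
  = 0.8113 bits
H(A,B) = -[(3/4)·log₂(3/4) + (1/4)·log₂(1/4)]
  = 0.3113 + 0.5000
  = 0.8113 bits
I(A;B) = H(A) + H(B) - H(A,B) = 0.8113 + 0.8113 - 0.8113 = 0.8113 bits > 0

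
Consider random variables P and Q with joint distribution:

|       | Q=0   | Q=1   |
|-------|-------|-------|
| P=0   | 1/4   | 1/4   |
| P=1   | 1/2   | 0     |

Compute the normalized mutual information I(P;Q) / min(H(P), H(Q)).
Marginal P(P) (row sums):
  P(P=0) = 1/4 + 1/4 = 1/2
  P(P=1) = 1/2 + 0 = 1/2
Marginal P(Q) (column sums):
  P(Q=0) = 1/4 + 1/2 = 3/4
  P(Q=1) = 1/4 + 0 = 1/4

H(P) = -[(1/2)·log₂(1/2) + (1/2)·log₂(1/2)]
  = 0.5000 + 0.5000
  = 1.0000 bits
H(Q) = -[(3/4)·log₂(3/4) + (1/4)·log₂(1/4)]
  = 0.3113 + 0.5000
  = 0.8113 bits
H(P,Q) = -[(1/4)·log₂(1/4) + (1/4)·log₂(1/4) + (1/2)·log₂(1/2)]
  = 0.5000 + 0.5000 + 0.5000
  = 1.5000 bits

I(P;Q) = H(P) + H(Q) - H(P,Q)
  = 1.0000 + 0.8113 - 1.5000
  = 0.3113 bits

min(H(P), H(Q)) = min(1.0000, 0.8113) = 0.8113 bits
Normalized MI = 0.3113 / 0.8113 = 0.3837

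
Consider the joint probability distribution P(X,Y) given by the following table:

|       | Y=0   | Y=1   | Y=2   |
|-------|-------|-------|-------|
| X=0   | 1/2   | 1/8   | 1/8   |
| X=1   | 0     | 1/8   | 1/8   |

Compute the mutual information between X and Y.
Marginal P(X) (row sums):
  P(X=0) = 1/2 + 1/8 + 1/8 = 3/4
  P(X=1) = 0 + 1/8 + 1/8 = 1/4
Marginal P(Y) (column sums):
  P(Y=0) = 1/2 + 0 = 1/2
  P(Y=1) = 1/8 + 1/8 = 1/4
  P(Y=2) = 1/8 + 1/8 = 1/4

H(X) = -[(3/4)·log₂(3/4) + (1/4)·log₂(1/4)]
  = 0.3113 + 0.5000
  = 0.8113 bits
H(Y) = -[(1/2)·log₂(1/2) + (1/4)·log₂(1/4) + (1/4)·log₂(1/4)]
  = 0.5000 + 0.5000 + 0.5000
  = 1.5000 bits
H(X,Y) = -[(1/2)·log₂(1/2) + (1/8)·log₂(1/8) + (1/8)·log₂(1/8) + (1/8)·log₂(1/8) + (1/8)·log₂(1/8)]
  = 0.5000 + 0.3750 + 0.3750 + 0.3750 + 0.3750
  = 2.0000 bits

I(X;Y) = H(X) + H(Y) - H(X,Y)
  = 0.8113 + 1.5000 - 2.0000
  = 0.3113 bits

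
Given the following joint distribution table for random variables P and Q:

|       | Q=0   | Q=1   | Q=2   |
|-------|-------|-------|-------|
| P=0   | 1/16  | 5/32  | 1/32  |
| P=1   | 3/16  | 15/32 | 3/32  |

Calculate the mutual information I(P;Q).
Marginal P(P) (row sums):
  P(P=0) = 1/16 + 5/32 + 1/32 = 1/4
  P(P=1) = 3/16 + 15/32 + 3/32 = 3/4
Marginal P(Q) (column sums):
  P(Q=0) = 1/16 + 3/16 = 1/4
  P(Q=1) = 5/32 + 15/32 = 5/8
  P(Q=2) = 1/32 + 3/32 = 1/8

H(P) = -[(1/4)·log₂(1/4) + (3/4)·log₂(3/4)]
  = 0.5000 + 0.3113
  = 0.8113 bits
H(Q) = -[(1/4)·log₂(1/4) + (5/8)·log₂(5/8) + (1/8)·log₂(1/8)]
  = 0.5000 + 0.4238 + 0.3750
  = 1.2988 bits
H(P,Q) = -[(1/16)·log₂(1/16) + (5/32)·log₂(5/32) + (1/32)·log₂(1/32) + (3/16)·log₂(3/16) + (15/32)·log₂(15/32) + (3/32)·log₂(3/32)]
  = 0.2500 + 0.4184 + 0.1563 + 0.4528 + 0.5124 + 0.3202
  = 2.1101 bits

I(P;Q) = H(P) + H(Q) - H(P,Q)
  = 0.8113 + 1.2988 - 2.1101
  = 0.0000 bits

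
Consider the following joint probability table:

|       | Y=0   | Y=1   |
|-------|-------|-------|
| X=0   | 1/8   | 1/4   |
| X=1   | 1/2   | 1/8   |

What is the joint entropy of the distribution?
H(X,Y) = -Σ P(X,Y) log₂ P(X,Y), summed over the non-zero cells:
H(X,Y) = -[(1/8)·log₂(1/8) + (1/4)·log₂(1/4) + (1/2)·log₂(1/2) + (1/8)·log₂(1/8)]
  = 0.3750 + 0.5000 + 0.5000 + 0.3750
  = 1.7500 bits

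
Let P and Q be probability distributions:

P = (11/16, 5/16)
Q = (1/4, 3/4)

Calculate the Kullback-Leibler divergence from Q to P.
D(P||Q) = Σ P(i) log₂(P(i)/Q(i))
  i=0: (11/16) × log₂((11/16)/(1/4)) = (11/16) × log₂(11/4) = 1.0034
  i=1: (5/16) × log₂((5/16)/(3/4)) = (5/16) × log₂(5/12) = -0.3947
D(P||Q) = 1.0034 - 0.3947
  = 0.6087 bits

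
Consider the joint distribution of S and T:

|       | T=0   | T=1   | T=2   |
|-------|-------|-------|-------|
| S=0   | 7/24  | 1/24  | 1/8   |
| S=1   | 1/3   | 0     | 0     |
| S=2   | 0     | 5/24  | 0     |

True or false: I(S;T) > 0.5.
Marginal P(S) (row sums):
  P(S=0) = 7/24 + 1/24 + 1/8 = 11/24
  P(S=1) = 1/3 + 0 + 0 = 1/3
  P(S=2) = 0 + 5/24 + 0 = 5/24
Marginal P(T) (column sums):
  P(T=0) = 7/24 + 1/3 + 0 = 5/8
  P(T=1) = 1/24 + 0 + 5/24 = 1/4
  P(T=2) = 1/8 + 0 + 0 = 1/8

H(S) = -[(11/24)·log₂(11/24) + (1/3)·log₂(1/3) + (5/24)·log₂(5/24)]
  = 0.5159 + 0.5283 + 0.4715
  = 1.5157 bits
H(T) = -[(5/8)·log₂(5/8) + (1/4)·log₂(1/4) + (1/8)·log₂(1/8)]
  = 0.4238 + 0.5000 + 0.3750
  = 1.2988 bits
H(S,T) = -[(7/24)·log₂(7/24) + (1/24)·log₂(1/24) + (1/8)·log₂(1/8) + (1/3)·log₂(1/3) + (5/24)·log₂(5/24)]
  = 0.5185 + 0.1910 + 0.3750 + 0.5283 + 0.4715
  = 2.0843 bits

I(S;T) = H(S) + H(T) - H(S,T)
  = 1.5157 + 1.2988 - 2.0843
  = 0.7302 bits

True. I(S;T) = 0.7302 bits, which is > 0.5 bits.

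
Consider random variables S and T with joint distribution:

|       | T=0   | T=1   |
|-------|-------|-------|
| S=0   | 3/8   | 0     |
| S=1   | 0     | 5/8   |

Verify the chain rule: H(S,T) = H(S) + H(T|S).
Left side:
H(S,T) = -[(3/8)·log₂(3/8) + (5/8)·log₂(5/8)]
  = 0.5306 + 0.4238
  = 0.9544 bits

Right side:
Marginal P(S) (row sums):
  P(S=0) = 3/8 + 0 = 3/8
  P(S=1) = 0 + 5/8 = 5/8
H(S) = -[(3/8)·log₂(3/8) + (5/8)·log₂(5/8)]
  = 0.5306 + 0.4238
  = 0.9544 bits
H(T|S) = -Σ P(S,T)·log₂ P(T|S), where P(T|S) = P(S,T) / P(S)
  (cells with P(S,T) = 0 contribute 0)
  (S=0,T=0): P(T|S) = (3/8)/(3/8) = 1;  -(3/8)·log₂(1) = 0.0000
  (S=1,T=1): P(T|S) = (5/8)/(5/8) = 1;  -(5/8)·log₂(1) = 0.0000
H(T|S) = 0.0000 + 0.0000
  = 0.0000 bits
H(S) + H(T|S) = 0.9544 + 0.0000 = 0.9544 bits

Both sides equal 0.9544 bits, so the chain rule holds ✓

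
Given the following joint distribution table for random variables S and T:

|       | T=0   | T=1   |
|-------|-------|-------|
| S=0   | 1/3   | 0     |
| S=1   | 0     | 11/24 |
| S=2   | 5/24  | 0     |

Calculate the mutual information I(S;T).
Marginal P(S) (row sums):
  P(S=0) = 1/3 + 0 = 1/3
  P(S=1) = 0 + 11/24 = 11/24
  P(S=2) = 5/24 + 0 = 5/24
Marginal P(T) (column sums):
  P(T=0) = 1/3 + 0 + 5/24 = 13/24
  P(T=1) = 0 + 11/24 + 0 = 11/24

H(S) = -[(1/3)·log₂(1/3) + (11/24)·log₂(11/24) + (5/24)·log₂(5/24)]
  = 0.5283 + 0.5159 + 0.4715
  = 1.5157 bits
H(T) = -[(13/24)·log₂(13/24) + (11/24)·log₂(11/24)]
  = 0.4791 + 0.5159
  = 0.9950 bits
H(S,T) = -[(1/3)·log₂(1/3) + (11/24)·log₂(11/24) + (5/24)·log₂(5/24)]
  = 0.5283 + 0.5159 + 0.4715
  = 1.5157 bits

I(S;T) = H(S) + H(T) - H(S,T)
  = 1.5157 + 0.9950 - 1.5157
  = 0.9950 bits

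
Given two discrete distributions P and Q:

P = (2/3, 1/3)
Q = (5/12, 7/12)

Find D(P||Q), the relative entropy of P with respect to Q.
D(P||Q) = Σ P(i) log₂(P(i)/Q(i))
  i=0: (2/3) × log₂((2/3)/(5/12)) = (2/3) × log₂(8/5) = 0.4520
  i=1: (1/3) × log₂((1/3)/(7/12)) = (1/3) × log₂(4/7) = -0.2691
D(P||Q) = 0.4520 - 0.2691
  = 0.1829 bits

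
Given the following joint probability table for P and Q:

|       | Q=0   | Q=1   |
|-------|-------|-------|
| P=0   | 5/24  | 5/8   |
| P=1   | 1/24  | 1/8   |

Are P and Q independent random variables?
Marginal P(P) (row sums):
  P(P=0) = 5/24 + 5/8 = 5/6
  P(P=1) = 1/24 + 1/8 = 1/6
Marginal P(Q) (column sums):
  P(Q=0) = 5/24 + 1/24 = 1/4
  P(Q=1) = 5/8 + 1/8 = 3/4

P and Q are independent iff P(P=i,Q=j) = P(P=i)·P(Q=j) for every cell.
  P(P=0)·P(Q=0) = 5/6 × 1/4 = 5/24 = P(P=0,Q=0) ✓
  P(P=0)·P(Q=1) = 5/6 × 3/4 = 5/8 = P(P=0,Q=1) ✓
  P(P=1)·P(Q=0) = 1/6 × 1/4 = 1/24 = P(P=1,Q=0) ✓
  P(P=1)·P(Q=1) = 1/6 × 3/4 = 1/8 = P(P=1,Q=1) ✓

Yes, P and Q are independent: every cell factors, so I(P;Q) = 0 bits.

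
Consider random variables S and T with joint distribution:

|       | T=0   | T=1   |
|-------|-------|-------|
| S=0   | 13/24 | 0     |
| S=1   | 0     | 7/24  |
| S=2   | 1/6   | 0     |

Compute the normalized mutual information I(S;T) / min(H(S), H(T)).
Marginal P(S) (row sums):
  P(S=0) = 13/24 + 0 = 13/24
  P(S=1) = 0 + 7/24 = 7/24
  P(S=2) = 1/6 + 0 = 1/6
Marginal P(T) (column sums):
  P(T=0) = 13/24 + 0 + 1/6 = 17/24
  P(T=1) = 0 + 7/24 + 0 = 7/24

H(S) = -[(13/24)·log₂(13/24) + (7/24)·log₂(7/24) + (1/6)·log₂(1/6)]
  = 0.4791 + 0.5185 + 0.4308
  = 1.4284 bits
H(T) = -[(17/24)·log₂(17/24) + (7/24)·log₂(7/24)]
  = 0.3524 + 0.5185
  = 0.8709 bits
H(S,T) = -[(13/24)·log₂(13/24) + (7/24)·log₂(7/24) + (1/6)·log₂(1/6)]
  = 0.4791 + 0.5185 + 0.4308
  = 1.4284 bits

I(S;T) = H(S) + H(T) - H(S,T)
  = 1.4284 + 0.8709 - 1.4284
  = 0.8709 bits

min(H(S), H(T)) = min(1.4284, 0.8709) = 0.8709 bits
Normalized MI = 0.8709 / 0.8709 = 1.0000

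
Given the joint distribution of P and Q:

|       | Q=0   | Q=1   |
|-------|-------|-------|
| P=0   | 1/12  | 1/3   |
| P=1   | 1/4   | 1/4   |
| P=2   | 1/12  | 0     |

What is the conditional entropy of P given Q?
Marginal P(Q) (column sums):
  P(Q=0) = 1/12 + 1/4 + 1/12 = 5/12
  P(Q=1) = 1/3 + 1/4 + 0 = 7/12

H(P|Q) = -Σ P(P,Q)·log₂ P(P|Q), where P(P|Q) = P(P,Q) / P(Q)
  (cells with P(P,Q) = 0 contribute 0)
  (P=0,Q=0): P(P|Q) = (1/12)/(5/12) = 1/5;  -(1/12)·log₂(1/5) = 0.1935
  (P=0,Q=1): P(P|Q) = (1/3)/(7/12) = 4/7;  -(1/3)·log₂(4/7) = 0.2691
  (P=1,Q=0): P(P|Q) = (1/4)/(5/12) = 3/5;  -(1/4)·log₂(3/5) = 0.1842
  (P=1,Q=1): P(P|Q) = (1/4)/(7/12) = 3/7;  -(1/4)·log₂(3/7) = 0.3056
  (P=2,Q=0): P(P|Q) = (1/12)/(5/12) = 1/5;  -(1/12)·log₂(1/5) = 0.1935
H(P|Q) = 0.1935 + 0.2691 + 0.1842 + 0.3056 + 0.1935
  = 1.1459 bits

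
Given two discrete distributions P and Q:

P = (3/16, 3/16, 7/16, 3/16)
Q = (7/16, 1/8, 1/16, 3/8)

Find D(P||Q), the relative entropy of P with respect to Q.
D(P||Q) = Σ P(i) log₂(P(i)/Q(i))
  i=0: (3/16) × log₂((3/16)/(7/16)) = (3/16) × log₂(3/7) = -0.2292
  i=1: (3/16) × log₂((3/16)/(1/8)) = (3/16) × log₂(3/2) = 0.1097
  i=2: (7/16) × log₂((7/16)/(1/16)) = (7/16) × log₂(7) = 1.2282
  i=3: (3/16) × log₂((3/16)/(3/8)) = (3/16) × log₂(1/2) = -0.1875
D(P||Q) = -0.2292 + 0.1097 + 1.2282 - 0.1875
  = 0.9212 bits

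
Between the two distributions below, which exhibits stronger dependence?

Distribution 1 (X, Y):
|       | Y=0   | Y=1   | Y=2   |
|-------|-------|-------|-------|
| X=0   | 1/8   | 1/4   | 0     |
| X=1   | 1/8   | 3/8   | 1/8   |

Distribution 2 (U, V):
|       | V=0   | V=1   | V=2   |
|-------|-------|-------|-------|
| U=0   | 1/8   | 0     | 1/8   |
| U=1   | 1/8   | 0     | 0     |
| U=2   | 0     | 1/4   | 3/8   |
Distribution 1 (X, Y):
Marginal P(X) (row sums):
  P(X=0) = 1/8 + 1/4 + 0 = 3/8
  P(X=1) = 1/8 + 3/8 + 1/8 = 5/8
Marginal P(Y) (column sums):
  P(Y=0) = 1/8 + 1/8 = 1/4
  P(Y=1) = 1/4 + 3/8 = 5/8
  P(Y=2) = 0 + 1/8 = 1/8

H(X) = -[(3/8)·log₂(3/8) + (5/8)·log₂(5/8)]
  = 0.5306 + 0.4238
  = 0.9544 bits
H(Y) = -[(1/4)·log₂(1/4) + (5/8)·log₂(5/8) + (1/8)·log₂(1/8)]
  = 0.5000 + 0.4238 + 0.3750
  = 1.2988 bits
H(X,Y) = -[(1/8)·log₂(1/8) + (1/4)·log₂(1/4) + (1/8)·log₂(1/8) + (3/8)·log₂(3/8) + (1/8)·log₂(1/8)]
  = 0.3750 + 0.5000 + 0.3750 + 0.5306 + 0.3750
  = 2.1556 bits

I(X;Y) = H(X) + H(Y) - H(X,Y)
  = 0.9544 + 1.2988 - 2.1556
  = 0.0976 bits

Distribution 2 (U, V):
Marginal P(U) (row sums):
  P(U=0) = 1/8 + 0 + 1/8 = 1/4
  P(U=1) = 1/8 + 0 + 0 = 1/8
  P(U=2) = 0 + 1/4 + 3/8 = 5/8
Marginal P(V) (column sums):
  P(V=0) = 1/8 + 1/8 + 0 = 1/4
  P(V=1) = 0 + 0 + 1/4 = 1/4
  P(V=2) = 1/8 + 0 + 3/8 = 1/2

H(U) = -[(1/4)·log₂(1/4) + (1/8)·log₂(1/8) + (5/8)·log₂(5/8)]
  = 0.5000 + 0.3750 + 0.4238
  = 1.2988 bits
H(V) = -[(1/4)·log₂(1/4) + (1/4)·log₂(1/4) + (1/2)·log₂(1/2)]
  = 0.5000 + 0.5000 + 0.5000
  = 1.5000 bits
H(U,V) = -[(1/8)·log₂(1/8) + (1/8)·log₂(1/8) + (1/8)·log₂(1/8) + (1/4)·log₂(1/4) + (3/8)·log₂(3/8)]
  = 0.3750 + 0.3750 + 0.3750 + 0.5000 + 0.5306
  = 2.1556 bits

I(U;V) = H(U) + H(V) - H(U,V)
  = 1.2988 + 1.5000 - 2.1556
  = 0.6432 bits

I(U;V) = 0.6432 bits > I(X;Y) = 0.0976 bits, so (U, V) has the higher mutual information (stronger dependence).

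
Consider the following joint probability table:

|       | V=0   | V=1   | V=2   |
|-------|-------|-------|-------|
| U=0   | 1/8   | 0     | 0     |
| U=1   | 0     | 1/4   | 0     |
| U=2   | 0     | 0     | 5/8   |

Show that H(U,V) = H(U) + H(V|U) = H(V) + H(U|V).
Marginal P(U) (row sums):
  P(U=0) = 1/8 + 0 + 0 = 1/8
  P(U=1) = 0 + 1/4 + 0 = 1/4
  P(U=2) = 0 + 0 + 5/8 = 5/8
Marginal P(V) (column sums):
  P(V=0) = 1/8 + 0 + 0 = 1/8
  P(V=1) = 0 + 1/4 + 0 = 1/4
  P(V=2) = 0 + 0 + 5/8 = 5/8

Decomposition 1: H(U) + H(V|U)
H(U) = -[(1/8)·log₂(1/8) + (1/4)·log₂(1/4) + (5/8)·log₂(5/8)]
  = 0.3750 + 0.5000 + 0.4238
  = 1.2988 bits
H(V|U) = -Σ P(U,V)·log₂ P(V|U), where P(V|U) = P(U,V) / P(U)
  (cells with P(U,V) = 0 contribute 0)
  (U=0,V=0): P(V|U) = (1/8)/(1/8) = 1;  -(1/8)·log₂(1) = 0.0000
  (U=1,V=1): P(V|U) = (1/4)/(1/4) = 1;  -(1/4)·log₂(1) = 0.0000
  (U=2,V=2): P(V|U) = (5/8)/(5/8) = 1;  -(5/8)·log₂(1) = 0.0000
H(V|U) = 0.0000 + 0.0000 + 0.0000
  = 0.0000 bits
H(U) + H(V|U) = 1.2988 + 0.0000 = 1.2988 bits

Decomposition 2: H(V) + H(U|V)
H(V) = -[(1/8)·log₂(1/8) + (1/4)·log₂(1/4) + (5/8)·log₂(5/8)]
  = 0.3750 + 0.5000 + 0.4238
  = 1.2988 bits
H(U|V) = -Σ P(U,V)·log₂ P(U|V), where P(U|V) = P(U,V) / P(V)
  (cells with P(U,V) = 0 contribute 0)
  (U=0,V=0): P(U|V) = (1/8)/(1/8) = 1;  -(1/8)·log₂(1) = 0.0000
  (U=1,V=1): P(U|V) = (1/4)/(1/4) = 1;  -(1/4)·log₂(1) = 0.0000
  (U=2,V=2): P(U|V) = (5/8)/(5/8) = 1;  -(5/8)·log₂(1) = 0.0000
H(U|V) = 0.0000 + 0.0000 + 0.0000
  = 0.0000 bits
H(V) + H(U|V) = 1.2988 + 0.0000 = 1.2988 bits

Direct computation of the joint entropy:
H(U,V) = -[(1/8)·log₂(1/8) + (1/4)·log₂(1/4) + (5/8)·log₂(5/8)]
  = 0.3750 + 0.5000 + 0.4238
  = 1.2988 bits

All three agree: H(U,V) = 1.2988 bits ✓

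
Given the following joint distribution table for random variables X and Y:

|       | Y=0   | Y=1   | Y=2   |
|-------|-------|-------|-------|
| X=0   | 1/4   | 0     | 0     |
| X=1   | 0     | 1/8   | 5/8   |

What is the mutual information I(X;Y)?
Marginal P(X) (row sums):
  P(X=0) = 1/4 + 0 + 0 = 1/4
  P(X=1) = 0 + 1/8 + 5/8 = 3/4
Marginal P(Y) (column sums):
  P(Y=0) = 1/4 + 0 = 1/4
  P(Y=1) = 0 + 1/8 = 1/8
  P(Y=2) = 0 + 5/8 = 5/8

H(X) = -[(1/4)·log₂(1/4) + (3/4)·log₂(3/4)]
  = 0.5000 + 0.3113
  = 0.8113 bits
H(Y) = -[(1/4)·log₂(1/4) + (1/8)·log₂(1/8) + (5/8)·log₂(5/8)]
  = 0.5000 + 0.3750 + 0.4238
  = 1.2988 bits
H(X,Y) = -[(1/4)·log₂(1/4) + (1/8)·log₂(1/8) + (5/8)·log₂(5/8)]
  = 0.5000 + 0.3750 + 0.4238
  = 1.2988 bits

I(X;Y) = H(X) + H(Y) - H(X,Y)
  = 0.8113 + 1.2988 - 1.2988
  = 0.8113 bits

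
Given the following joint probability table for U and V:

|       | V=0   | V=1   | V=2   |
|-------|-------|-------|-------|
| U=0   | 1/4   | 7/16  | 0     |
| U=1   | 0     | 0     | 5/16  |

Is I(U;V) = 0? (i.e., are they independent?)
Marginal P(U) (row sums):
  P(U=0) = 1/4 + 7/16 + 0 = 11/16
  P(U=1) = 0 + 0 + 5/16 = 5/16
Marginal P(V) (column sums):
  P(V=0) = 1/4 + 0 = 1/4
  P(V=1) = 7/16 + 0 = 7/16
  P(V=2) = 0 + 5/16 = 5/16

U and V are independent iff P(U=i,V=j) = P(U=i)·P(V=j) for every cell.
  P(U=0)·P(V=0) = 11/16 × 1/4 = 11/64, but P(U=0,V=0) = 1/4 ✗

No, U and V are not independent. Quantitatively, I(U;V) > 0:

H(U) = -[(11/16)·log₂(11/16) + (5/16)·log₂(5/16)]
  = 0.3716 + 0.5244
  = 0.8960 bits
H(V) = -[(1/4)·log₂(1/4) + (7/16)·log₂(7/16) + (5/16)·log₂(5/16)]
  = 0.5000 + 0.5218 + 0.5244
  = 1.5462 bits
H(U,V) = -[(1/4)·log₂(1/4) + (7/16)·log₂(7/16) + (5/16)·log₂(5/16)]
  = 0.5000 + 0.5218 + 0.5244
  = 1.5462 bits
I(U;V) = H(U) + H(V) - H(U,V) = 0.8960 + 1.5462 - 1.5462 = 0.8960 bits > 0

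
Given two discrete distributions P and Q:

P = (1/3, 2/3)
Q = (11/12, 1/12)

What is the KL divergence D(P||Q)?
D(P||Q) = Σ P(i) log₂(P(i)/Q(i))
  i=0: (1/3) × log₂((1/3)/(11/12)) = (1/3) × log₂(4/11) = -0.4865
  i=1: (2/3) × log₂((2/3)/(1/12)) = (2/3) × log₂(8) = 2.0000
D(P||Q) = -0.4865 + 2.0000
  = 1.5135 bits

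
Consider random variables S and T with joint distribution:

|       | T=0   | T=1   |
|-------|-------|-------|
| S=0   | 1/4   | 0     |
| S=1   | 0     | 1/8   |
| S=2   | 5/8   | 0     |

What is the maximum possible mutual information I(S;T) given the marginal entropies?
The upper bound on mutual information is I(S;T) ≤ min(H(S), H(T)).

Marginal P(S) (row sums):
  P(S=0) = 1/4 + 0 = 1/4
  P(S=1) = 0 + 1/8 = 1/8
  P(S=2) = 5/8 + 0 = 5/8
Marginal P(T) (column sums):
  P(T=0) = 1/4 + 0 + 5/8 = 7/8
  P(T=1) = 0 + 1/8 + 0 = 1/8

H(S) = -[(1/4)·log₂(1/4) + (1/8)·log₂(1/8) + (5/8)·log₂(5/8)]
  = 0.5000 + 0.3750 + 0.4238
  = 1.2988 bits
H(T) = -[(7/8)·log₂(7/8) + (1/8)·log₂(1/8)]
  = 0.1686 + 0.3750
  = 0.5436 bits

Maximum possible I(S;T) = min(1.2988, 0.5436) = 0.5436 bits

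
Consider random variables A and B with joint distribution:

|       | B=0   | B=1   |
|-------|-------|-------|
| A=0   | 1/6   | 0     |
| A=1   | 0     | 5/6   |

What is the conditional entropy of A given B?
Marginal P(B) (column sums):
  P(B=0) = 1/6 + 0 = 1/6
  P(B=1) = 0 + 5/6 = 5/6

H(A|B) = -Σ P(A,B)·log₂ P(A|B), where P(A|B) = P(A,B) / P(B)
  (cells with P(A,B) = 0 contribute 0)
  (A=0,B=0): P(A|B) = (1/6)/(1/6) = 1;  -(1/6)·log₂(1) = 0.0000
  (A=1,B=1): P(A|B) = (5/6)/(5/6) = 1;  -(5/6)·log₂(1) = 0.0000
H(A|B) = 0.0000 + 0.0000
  = 0.0000 bits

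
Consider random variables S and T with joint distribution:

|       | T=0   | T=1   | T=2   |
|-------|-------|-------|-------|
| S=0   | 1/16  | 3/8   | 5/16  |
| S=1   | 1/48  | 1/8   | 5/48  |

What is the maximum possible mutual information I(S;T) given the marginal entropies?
The upper bound on mutual information is I(S;T) ≤ min(H(S), H(T)).

Marginal P(S) (row sums):
  P(S=0) = 1/16 + 3/8 + 5/16 = 3/4
  P(S=1) = 1/48 + 1/8 + 5/48 = 1/4
Marginal P(T) (column sums):
  P(T=0) = 1/16 + 1/48 = 1/12
  P(T=1) = 3/8 + 1/8 = 1/2
  P(T=2) = 5/16 + 5/48 = 5/12

H(S) = -[(3/4)·log₂(3/4) + (1/4)·log₂(1/4)]
  = 0.3113 + 0.5000
  = 0.8113 bits
H(T) = -[(1/12)·log₂(1/12) + (1/2)·log₂(1/2) + (5/12)·log₂(5/12)]
  = 0.2987 + 0.5000 + 0.5263
  = 1.3250 bits

Maximum possible I(S;T) = min(0.8113, 1.3250) = 0.8113 bits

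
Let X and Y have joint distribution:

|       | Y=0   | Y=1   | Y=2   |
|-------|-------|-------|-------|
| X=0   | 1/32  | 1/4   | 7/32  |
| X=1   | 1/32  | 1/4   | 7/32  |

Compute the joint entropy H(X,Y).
H(X,Y) = -Σ P(X,Y) log₂ P(X,Y), summed over the non-zero cells:
H(X,Y) = -[(1/32)·log₂(1/32) + (1/4)·log₂(1/4) + (7/32)·log₂(7/32) + (1/32)·log₂(1/32) + (1/4)·log₂(1/4) + (7/32)·log₂(7/32)]
  = 0.1563 + 0.5000 + 0.4796 + 0.1563 + 0.5000 + 0.4796
  = 2.2718 bits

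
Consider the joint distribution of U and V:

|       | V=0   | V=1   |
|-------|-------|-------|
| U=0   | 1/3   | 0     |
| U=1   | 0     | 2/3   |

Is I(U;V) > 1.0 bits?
Marginal P(U) (row sums):
  P(U=0) = 1/3 + 0 = 1/3
  P(U=1) = 0 + 2/3 = 2/3
Marginal P(V) (column sums):
  P(V=0) = 1/3 + 0 = 1/3
  P(V=1) = 0 + 2/3 = 2/3

H(U) = -[(1/3)·log₂(1/3) + (2/3)·log₂(2/3)]
  = 0.5283 + 0.3900
  = 0.9183 bits
H(V) = -[(1/3)·log₂(1/3) + (2/3)·log₂(2/3)]
  = 0.5283 + 0.3900
  = 0.9183 bits
H(U,V) = -[(1/3)·log₂(1/3) + (2/3)·log₂(2/3)]
  = 0.5283 + 0.3900
  = 0.9183 bits

I(U;V) = H(U) + H(V) - H(U,V)
  = 0.9183 + 0.9183 - 0.9183
  = 0.9183 bits

No. I(U;V) = 0.9183 bits, which is ≤ 1.0 bits.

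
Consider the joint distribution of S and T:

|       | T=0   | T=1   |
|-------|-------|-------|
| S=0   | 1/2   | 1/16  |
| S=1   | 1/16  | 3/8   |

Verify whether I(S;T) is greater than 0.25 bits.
Marginal P(S) (row sums):
  P(S=0) = 1/2 + 1/16 = 9/16
  P(S=1) = 1/16 + 3/8 = 7/16
Marginal P(T) (column sums):
  P(T=0) = 1/2 + 1/16 = 9/16
  P(T=1) = 1/16 + 3/8 = 7/16

H(S) = -[(9/16)·log₂(9/16) + (7/16)·log₂(7/16)]
  = 0.4669 + 0.5218
  = 0.9887 bits
H(T) = -[(9/16)·log₂(9/16) + (7/16)·log₂(7/16)]
  = 0.4669 + 0.5218
  = 0.9887 bits
H(S,T) = -[(1/2)·log₂(1/2) + (1/16)·log₂(1/16) + (1/16)·log₂(1/16) + (3/8)·log₂(3/8)]
  = 0.5000 + 0.2500 + 0.2500 + 0.5306
  = 1.5306 bits

I(S;T) = H(S) + H(T) - H(S,T)
  = 0.9887 + 0.9887 - 1.5306
  = 0.4468 bits

Yes. I(S;T) = 0.4468 bits, which is > 0.25 bits.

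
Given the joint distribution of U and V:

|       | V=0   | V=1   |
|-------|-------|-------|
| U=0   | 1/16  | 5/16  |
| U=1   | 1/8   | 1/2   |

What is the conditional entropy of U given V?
Marginal P(V) (column sums):
  P(V=0) = 1/16 + 1/8 = 3/16
  P(V=1) = 5/16 + 1/2 = 13/16

H(U|V) = -Σ P(U,V)·log₂ P(U|V), where P(U|V) = P(U,V) / P(V)
  (U=0,V=0): P(U|V) = (1/16)/(3/16) = 1/3;  -(1/16)·log₂(1/3) = 0.0991
  (U=0,V=1): P(U|V) = (5/16)/(13/16) = 5/13;  -(5/16)·log₂(5/13) = 0.4308
  (U=1,V=0): P(U|V) = (1/8)/(3/16) = 2/3;  -(1/8)·log₂(2/3) = 0.0731
  (U=1,V=1): P(U|V) = (1/2)/(13/16) = 8/13;  -(1/2)·log₂(8/13) = 0.3502
H(U|V) = 0.0991 + 0.4308 + 0.0731 + 0.3502
  = 0.9532 bits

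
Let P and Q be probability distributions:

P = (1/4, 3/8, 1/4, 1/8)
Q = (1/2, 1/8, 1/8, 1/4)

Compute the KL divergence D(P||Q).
D(P||Q) = Σ P(i) log₂(P(i)/Q(i))
  i=0: (1/4) × log₂((1/4)/(1/2)) = (1/4) × log₂(1/2) = -0.2500
  i=1: (3/8) × log₂((3/8)/(1/8)) = (3/8) × log₂(3) = 0.5944
  i=2: (1/4) × log₂((1/4)/(1/8)) = (1/4) × log₂(2) = 0.2500
  i=3: (1/8) × log₂((1/8)/(1/4)) = (1/8) × log₂(1/2) = -0.1250
D(P||Q) = -0.2500 + 0.5944 + 0.2500 - 0.1250
  = 0.4694 bits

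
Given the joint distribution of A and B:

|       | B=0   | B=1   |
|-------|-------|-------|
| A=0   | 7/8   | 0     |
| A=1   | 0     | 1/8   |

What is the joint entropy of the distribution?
H(A,B) = -Σ P(A,B) log₂ P(A,B), summed over the non-zero cells:
H(A,B) = -[(7/8)·log₂(7/8) + (1/8)·log₂(1/8)]
  = 0.1686 + 0.3750
  = 0.5436 bits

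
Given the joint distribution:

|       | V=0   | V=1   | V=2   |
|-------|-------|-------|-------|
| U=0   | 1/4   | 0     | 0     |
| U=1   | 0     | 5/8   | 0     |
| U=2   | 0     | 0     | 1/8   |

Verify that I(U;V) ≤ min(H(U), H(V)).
Marginal P(U) (row sums):
  P(U=0) = 1/4 + 0 + 0 = 1/4
  P(U=1) = 0 + 5/8 + 0 = 5/8
  P(U=2) = 0 + 0 + 1/8 = 1/8
Marginal P(V) (column sums):
  P(V=0) = 1/4 + 0 + 0 = 1/4
  P(V=1) = 0 + 5/8 + 0 = 5/8
  P(V=2) = 0 + 0 + 1/8 = 1/8

H(U) = -[(1/4)·log₂(1/4) + (5/8)·log₂(5/8) + (1/8)·log₂(1/8)]
  = 0.5000 + 0.4238 + 0.3750
  = 1.2988 bits
H(V) = -[(1/4)·log₂(1/4) + (5/8)·log₂(5/8) + (1/8)·log₂(1/8)]
  = 0.5000 + 0.4238 + 0.3750
  = 1.2988 bits
H(U,V) = -[(1/4)·log₂(1/4) + (5/8)·log₂(5/8) + (1/8)·log₂(1/8)]
  = 0.5000 + 0.4238 + 0.3750
  = 1.2988 bits

I(U;V) = H(U) + H(V) - H(U,V)
  = 1.2988 + 1.2988 - 1.2988
  = 1.2988 bits

min(H(U), H(V)) = min(1.2988, 1.2988) = 1.2988 bits
Since 1.2988 ≤ 1.2988, the bound is satisfied ✓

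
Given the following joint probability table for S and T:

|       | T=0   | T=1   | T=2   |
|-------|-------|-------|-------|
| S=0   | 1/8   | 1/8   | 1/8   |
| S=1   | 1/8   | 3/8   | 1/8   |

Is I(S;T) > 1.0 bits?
Marginal P(S) (row sums):
  P(S=0) = 1/8 + 1/8 + 1/8 = 3/8
  P(S=1) = 1/8 + 3/8 + 1/8 = 5/8
Marginal P(T) (column sums):
  P(T=0) = 1/8 + 1/8 = 1/4
  P(T=1) = 1/8 + 3/8 = 1/2
  P(T=2) = 1/8 + 1/8 = 1/4

H(S) = -[(3/8)·log₂(3/8) + (5/8)·log₂(5/8)]
  = 0.5306 + 0.4238
  = 0.9544 bits
H(T) = -[(1/4)·log₂(1/4) + (1/2)·log₂(1/2) + (1/4)·log₂(1/4)]
  = 0.5000 + 0.5000 + 0.5000
  = 1.5000 bits
H(S,T) = -[(1/8)·log₂(1/8) + (1/8)·log₂(1/8) + (1/8)·log₂(1/8) + (1/8)·log₂(1/8) + (3/8)·log₂(3/8) + (1/8)·log₂(1/8)]
  = 0.3750 + 0.3750 + 0.3750 + 0.3750 + 0.5306 + 0.3750
  = 2.4056 bits

I(S;T) = H(S) + H(T) - H(S,T)
  = 0.9544 + 1.5000 - 2.4056
  = 0.0488 bits

No. I(S;T) = 0.0488 bits, which is ≤ 1.0 bits.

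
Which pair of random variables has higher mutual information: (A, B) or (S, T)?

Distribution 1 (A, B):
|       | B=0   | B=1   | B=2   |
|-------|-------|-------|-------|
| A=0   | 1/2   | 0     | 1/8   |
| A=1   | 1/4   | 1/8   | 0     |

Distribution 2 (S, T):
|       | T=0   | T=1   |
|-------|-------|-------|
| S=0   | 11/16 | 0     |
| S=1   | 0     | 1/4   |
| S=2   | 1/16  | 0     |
Distribution 1 (A, B):
Marginal P(A) (row sums):
  P(A=0) = 1/2 + 0 + 1/8 = 5/8
  P(A=1) = 1/4 + 1/8 + 0 = 3/8
Marginal P(B) (column sums):
  P(B=0) = 1/2 + 1/4 = 3/4
  P(B=1) = 0 + 1/8 = 1/8
  P(B=2) = 1/8 + 0 = 1/8

H(A) = -[(5/8)·log₂(5/8) + (3/8)·log₂(3/8)]
  = 0.4238 + 0.5306
  = 0.9544 bits
H(B) = -[(3/4)·log₂(3/4) + (1/8)·log₂(1/8) + (1/8)·log₂(1/8)]
  = 0.3113 + 0.3750 + 0.3750
  = 1.0613 bits
H(A,B) = -[(1/2)·log₂(1/2) + (1/8)·log₂(1/8) + (1/4)·log₂(1/4) + (1/8)·log₂(1/8)]
  = 0.5000 + 0.3750 + 0.5000 + 0.3750
  = 1.7500 bits

I(A;B) = H(A) + H(B) - H(A,B)
  = 0.9544 + 1.0613 - 1.7500
  = 0.2657 bits

Distribution 2 (S, T):
Marginal P(S) (row sums):
  P(S=0) = 11/16 + 0 = 11/16
  P(S=1) = 0 + 1/4 = 1/4
  P(S=2) = 1/16 + 0 = 1/16
Marginal P(T) (column sums):
  P(T=0) = 11/16 + 0 + 1/16 = 3/4
  P(T=1) = 0 + 1/4 + 0 = 1/4

H(S) = -[(11/16)·log₂(11/16) + (1/4)·log₂(1/4) + (1/16)·log₂(1/16)]
  = 0.3716 + 0.5000 + 0.2500
  = 1.1216 bits
H(T) = -[(3/4)·log₂(3/4) + (1/4)·log₂(1/4)]
  = 0.3113 + 0.5000
  = 0.8113 bits
H(S,T) = -[(11/16)·log₂(11/16) + (1/4)·log₂(1/4) + (1/16)·log₂(1/16)]
  = 0.3716 + 0.5000 + 0.2500
  = 1.1216 bits

I(S;T) = H(S) + H(T) - H(S,T)
  = 1.1216 + 0.8113 - 1.1216
  = 0.8113 bits

I(S;T) = 0.8113 bits > I(A;B) = 0.2657 bits, so (S, T) has the higher mutual information (stronger dependence).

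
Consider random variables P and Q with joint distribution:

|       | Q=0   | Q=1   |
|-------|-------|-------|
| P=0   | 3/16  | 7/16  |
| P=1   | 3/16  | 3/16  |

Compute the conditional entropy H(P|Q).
Marginal P(Q) (column sums):
  P(Q=0) = 3/16 + 3/16 = 3/8
  P(Q=1) = 7/16 + 3/16 = 5/8

H(P|Q) = -Σ P(P,Q)·log₂ P(P|Q), where P(P|Q) = P(P,Q) / P(Q)
  (P=0,Q=0): P(P|Q) = (3/16)/(3/8) = 1/2;  -(3/16)·log₂(1/2) = 0.1875
  (P=0,Q=1): P(P|Q) = (7/16)/(5/8) = 7/10;  -(7/16)·log₂(7/10) = 0.2251
  (P=1,Q=0): P(P|Q) = (3/16)/(3/8) = 1/2;  -(3/16)·log₂(1/2) = 0.1875
  (P=1,Q=1): P(P|Q) = (3/16)/(5/8) = 3/10;  -(3/16)·log₂(3/10) = 0.3257
H(P|Q) = 0.1875 + 0.2251 + 0.1875 + 0.3257
  = 0.9258 bits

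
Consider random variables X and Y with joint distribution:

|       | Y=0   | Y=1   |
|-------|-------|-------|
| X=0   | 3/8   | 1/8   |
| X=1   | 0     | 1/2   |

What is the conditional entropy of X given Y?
Marginal P(Y) (column sums):
  P(Y=0) = 3/8 + 0 = 3/8
  P(Y=1) = 1/8 + 1/2 = 5/8

H(X|Y) = -Σ P(X,Y)·log₂ P(X|Y), where P(X|Y) = P(X,Y) / P(Y)
  (cells with P(X,Y) = 0 contribute 0)
  (X=0,Y=0): P(X|Y) = (3/8)/(3/8) = 1;  -(3/8)·log₂(1) = 0.0000
  (X=0,Y=1): P(X|Y) = (1/8)/(5/8) = 1/5;  -(1/8)·log₂(1/5) = 0.2902
  (X=1,Y=1): P(X|Y) = (1/2)/(5/8) = 4/5;  -(1/2)·log₂(4/5) = 0.1610
H(X|Y) = 0.0000 + 0.2902 + 0.1610
  = 0.4512 bits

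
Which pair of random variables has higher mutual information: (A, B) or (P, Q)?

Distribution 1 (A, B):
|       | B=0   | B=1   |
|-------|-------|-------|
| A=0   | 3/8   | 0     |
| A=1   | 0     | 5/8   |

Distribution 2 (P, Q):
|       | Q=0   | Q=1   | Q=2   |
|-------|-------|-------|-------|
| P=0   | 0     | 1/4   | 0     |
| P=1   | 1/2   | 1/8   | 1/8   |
Distribution 1 (A, B):
Marginal P(A) (row sums):
  P(A=0) = 3/8 + 0 = 3/8
  P(A=1) = 0 + 5/8 = 5/8
Marginal P(B) (column sums):
  P(B=0) = 3/8 + 0 = 3/8
  P(B=1) = 0 + 5/8 = 5/8

H(A) = -[(3/8)·log₂(3/8) + (5/8)·log₂(5/8)]
  = 0.5306 + 0.4238
  = 0.9544 bits
H(B) = -[(3/8)·log₂(3/8) + (5/8)·log₂(5/8)]
  = 0.5306 + 0.4238
  = 0.9544 bits
H(A,B) = -[(3/8)·log₂(3/8) + (5/8)·log₂(5/8)]
  = 0.5306 + 0.4238
  = 0.9544 bits

I(A;B) = H(A) + H(B) - H(A,B)
  = 0.9544 + 0.9544 - 0.9544
  = 0.9544 bits

Distribution 2 (P, Q):
Marginal P(P) (row sums):
  P(P=0) = 0 + 1/4 + 0 = 1/4
  P(P=1) = 1/2 + 1/8 + 1/8 = 3/4
Marginal P(Q) (column sums):
  P(Q=0) = 0 + 1/2 = 1/2
  P(Q=1) = 1/4 + 1/8 = 3/8
  P(Q=2) = 0 + 1/8 = 1/8

H(P) = -[(1/4)·log₂(1/4) + (3/4)·log₂(3/4)]
  = 0.5000 + 0.3113
  = 0.8113 bits
H(Q) = -[(1/2)·log₂(1/2) + (3/8)·log₂(3/8) + (1/8)·log₂(1/8)]
  = 0.5000 + 0.5306 + 0.3750
  = 1.4056 bits
H(P,Q) = -[(1/4)·log₂(1/4) + (1/2)·log₂(1/2) + (1/8)·log₂(1/8) + (1/8)·log₂(1/8)]
  = 0.5000 + 0.5000 + 0.3750 + 0.3750
  = 1.7500 bits

I(P;Q) = H(P) + H(Q) - H(P,Q)
  = 0.8113 + 1.4056 - 1.7500
  = 0.4669 bits

I(A;B) = 0.9544 bits > I(P;Q) = 0.4669 bits, so (A, B) has the higher mutual information (stronger dependence).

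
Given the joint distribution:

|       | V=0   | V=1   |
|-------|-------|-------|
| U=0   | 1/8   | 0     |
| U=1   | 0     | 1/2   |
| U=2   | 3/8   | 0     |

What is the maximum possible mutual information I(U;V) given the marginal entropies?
The upper bound on mutual information is I(U;V) ≤ min(H(U), H(V)).

Marginal P(U) (row sums):
  P(U=0) = 1/8 + 0 = 1/8
  P(U=1) = 0 + 1/2 = 1/2
  P(U=2) = 3/8 + 0 = 3/8
Marginal P(V) (column sums):
  P(V=0) = 1/8 + 0 + 3/8 = 1/2
  P(V=1) = 0 + 1/2 + 0 = 1/2

H(U) = -[(1/8)·log₂(1/8) + (1/2)·log₂(1/2) + (3/8)·log₂(3/8)]
  = 0.3750 + 0.5000 + 0.5306
  = 1.4056 bits
H(V) = -[(1/2)·log₂(1/2) + (1/2)·log₂(1/2)]
  = 0.5000 + 0.5000
  = 1.0000 bits

Maximum possible I(U;V) = min(1.4056, 1.0000) = 1.0000 bits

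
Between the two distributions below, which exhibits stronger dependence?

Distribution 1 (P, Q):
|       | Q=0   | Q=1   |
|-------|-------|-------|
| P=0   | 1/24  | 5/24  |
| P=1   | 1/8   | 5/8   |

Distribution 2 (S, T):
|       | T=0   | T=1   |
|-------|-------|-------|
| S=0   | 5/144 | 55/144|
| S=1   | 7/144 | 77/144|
Distribution 1 (P, Q):
Marginal P(P) (row sums):
  P(P=0) = 1/24 + 5/24 = 1/4
  P(P=1) = 1/8 + 5/8 = 3/4
Marginal P(Q) (column sums):
  P(Q=0) = 1/24 + 1/8 = 1/6
  P(Q=1) = 5/24 + 5/8 = 5/6

H(P) = -[(1/4)·log₂(1/4) + (3/4)·log₂(3/4)]
  = 0.5000 + 0.3113
  = 0.8113 bits
H(Q) = -[(1/6)·log₂(1/6) + (5/6)·log₂(5/6)]
  = 0.4308 + 0.2192
  = 0.6500 bits
H(P,Q) = -[(1/24)·log₂(1/24) + (5/24)·log₂(5/24) + (1/8)·log₂(1/8) + (5/8)·log₂(5/8)]
  = 0.1910 + 0.4715 + 0.3750 + 0.4238
  = 1.4613 bits

I(P;Q) = H(P) + H(Q) - H(P,Q)
  = 0.8113 + 0.6500 - 1.4613
  = 0.0000 bits

Distribution 2 (S, T):
Marginal P(S) (row sums):
  P(S=0) = 5/144 + 55/144 = 5/12
  P(S=1) = 7/144 + 77/144 = 7/12
Marginal P(T) (column sums):
  P(T=0) = 5/144 + 7/144 = 1/12
  P(T=1) = 55/144 + 77/144 = 11/12

H(S) = -[(5/12)·log₂(5/12) + (7/12)·log₂(7/12)]
  = 0.5263 + 0.4536
  = 0.9799 bits
H(T) = -[(1/12)·log₂(1/12) + (11/12)·log₂(11/12)]
  = 0.2987 + 0.1151
  = 0.4138 bits
H(S,T) = -[(5/144)·log₂(5/144) + (55/144)·log₂(55/144) + (7/144)·log₂(7/144) + (77/144)·log₂(77/144)]
  = 0.1683 + 0.5304 + 0.2121 + 0.4829
  = 1.3937 bits

I(S;T) = H(S) + H(T) - H(S,T)
  = 0.9799 + 0.4138 - 1.3937
  = 0.0000 bits

Both joint tables factor as the product of their marginals, so I(P;Q) = I(S;T) = 0 bits: neither is larger (both pairs are independent).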